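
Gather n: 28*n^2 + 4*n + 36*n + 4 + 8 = 28*n^2 + 40*n + 12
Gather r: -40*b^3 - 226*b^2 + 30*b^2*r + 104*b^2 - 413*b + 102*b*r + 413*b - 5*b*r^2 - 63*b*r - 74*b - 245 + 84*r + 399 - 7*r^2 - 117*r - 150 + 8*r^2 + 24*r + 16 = -40*b^3 - 122*b^2 - 74*b + r^2*(1 - 5*b) + r*(30*b^2 + 39*b - 9) + 20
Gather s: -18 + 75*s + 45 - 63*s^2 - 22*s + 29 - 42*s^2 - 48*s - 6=-105*s^2 + 5*s + 50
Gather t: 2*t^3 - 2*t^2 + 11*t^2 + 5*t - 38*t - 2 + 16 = 2*t^3 + 9*t^2 - 33*t + 14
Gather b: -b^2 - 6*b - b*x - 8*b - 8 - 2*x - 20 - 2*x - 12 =-b^2 + b*(-x - 14) - 4*x - 40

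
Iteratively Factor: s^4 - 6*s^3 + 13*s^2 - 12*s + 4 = (s - 2)*(s^3 - 4*s^2 + 5*s - 2) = (s - 2)*(s - 1)*(s^2 - 3*s + 2) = (s - 2)^2*(s - 1)*(s - 1)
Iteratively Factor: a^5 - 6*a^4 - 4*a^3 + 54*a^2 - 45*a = (a)*(a^4 - 6*a^3 - 4*a^2 + 54*a - 45) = a*(a - 1)*(a^3 - 5*a^2 - 9*a + 45) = a*(a - 1)*(a + 3)*(a^2 - 8*a + 15) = a*(a - 3)*(a - 1)*(a + 3)*(a - 5)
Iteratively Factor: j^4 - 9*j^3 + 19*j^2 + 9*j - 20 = (j - 5)*(j^3 - 4*j^2 - j + 4) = (j - 5)*(j + 1)*(j^2 - 5*j + 4) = (j - 5)*(j - 4)*(j + 1)*(j - 1)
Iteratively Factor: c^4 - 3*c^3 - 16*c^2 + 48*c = (c + 4)*(c^3 - 7*c^2 + 12*c) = (c - 3)*(c + 4)*(c^2 - 4*c) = (c - 4)*(c - 3)*(c + 4)*(c)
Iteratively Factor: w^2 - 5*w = (w - 5)*(w)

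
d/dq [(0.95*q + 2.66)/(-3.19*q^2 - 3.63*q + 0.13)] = (3.0305*q^2 + 16.9708*q + 9.7793)/(10.1761*q^4 + 23.1594*q^3 + 12.3475*q^2 - 0.9438*q + 0.0169)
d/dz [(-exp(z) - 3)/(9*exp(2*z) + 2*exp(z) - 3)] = 9*(exp(2*z) + 6*exp(z) + 1)*exp(z)/(81*exp(4*z) + 36*exp(3*z) - 50*exp(2*z) - 12*exp(z) + 9)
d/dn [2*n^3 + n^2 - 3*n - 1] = 6*n^2 + 2*n - 3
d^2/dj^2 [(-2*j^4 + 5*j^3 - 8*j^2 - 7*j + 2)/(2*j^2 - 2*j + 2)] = (-2*j^6 + 6*j^5 - 12*j^4 + j^3 + 3*j^2 + 30*j - 15)/(j^6 - 3*j^5 + 6*j^4 - 7*j^3 + 6*j^2 - 3*j + 1)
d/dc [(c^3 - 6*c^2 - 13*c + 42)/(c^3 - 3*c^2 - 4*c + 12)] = 3*(c^2 + 10*c + 1)/(c^4 - 2*c^3 - 11*c^2 + 12*c + 36)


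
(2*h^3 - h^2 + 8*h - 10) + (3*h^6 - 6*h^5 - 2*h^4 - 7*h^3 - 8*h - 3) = 3*h^6 - 6*h^5 - 2*h^4 - 5*h^3 - h^2 - 13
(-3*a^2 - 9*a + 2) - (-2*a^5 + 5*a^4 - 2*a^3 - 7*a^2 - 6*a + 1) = 2*a^5 - 5*a^4 + 2*a^3 + 4*a^2 - 3*a + 1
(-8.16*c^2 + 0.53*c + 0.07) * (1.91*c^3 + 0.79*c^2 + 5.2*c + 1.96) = -15.5856*c^5 - 5.4341*c^4 - 41.8796*c^3 - 13.1823*c^2 + 1.4028*c + 0.1372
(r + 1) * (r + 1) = r^2 + 2*r + 1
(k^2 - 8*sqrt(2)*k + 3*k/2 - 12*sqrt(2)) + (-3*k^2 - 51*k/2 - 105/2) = -2*k^2 - 24*k - 8*sqrt(2)*k - 105/2 - 12*sqrt(2)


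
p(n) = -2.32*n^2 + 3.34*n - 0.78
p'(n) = 3.34 - 4.64*n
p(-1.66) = -12.72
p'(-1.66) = 11.04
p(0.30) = 0.01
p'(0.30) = 1.95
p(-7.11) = -141.81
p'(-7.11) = 36.33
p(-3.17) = -34.68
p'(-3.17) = 18.05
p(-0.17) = -1.41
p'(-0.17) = 4.13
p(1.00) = 0.24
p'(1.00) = -1.30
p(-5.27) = -82.81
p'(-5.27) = 27.79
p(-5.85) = -99.72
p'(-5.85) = 30.48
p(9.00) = -158.64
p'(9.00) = -38.42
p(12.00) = -294.78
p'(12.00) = -52.34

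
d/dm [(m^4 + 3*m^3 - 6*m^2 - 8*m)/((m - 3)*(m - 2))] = 2*(m^3 - 2*m^2 - 15*m - 6)/(m^2 - 6*m + 9)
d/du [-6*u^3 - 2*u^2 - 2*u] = -18*u^2 - 4*u - 2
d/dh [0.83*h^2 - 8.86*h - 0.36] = 1.66*h - 8.86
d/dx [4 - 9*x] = -9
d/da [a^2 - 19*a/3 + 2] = 2*a - 19/3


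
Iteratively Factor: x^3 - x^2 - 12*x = (x + 3)*(x^2 - 4*x) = (x - 4)*(x + 3)*(x)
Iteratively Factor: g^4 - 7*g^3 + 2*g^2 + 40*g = (g)*(g^3 - 7*g^2 + 2*g + 40) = g*(g - 5)*(g^2 - 2*g - 8) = g*(g - 5)*(g - 4)*(g + 2)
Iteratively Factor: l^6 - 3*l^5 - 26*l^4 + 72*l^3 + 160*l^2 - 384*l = (l - 2)*(l^5 - l^4 - 28*l^3 + 16*l^2 + 192*l) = (l - 4)*(l - 2)*(l^4 + 3*l^3 - 16*l^2 - 48*l) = (l - 4)*(l - 2)*(l + 3)*(l^3 - 16*l) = l*(l - 4)*(l - 2)*(l + 3)*(l^2 - 16) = l*(l - 4)^2*(l - 2)*(l + 3)*(l + 4)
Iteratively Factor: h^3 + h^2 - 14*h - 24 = (h + 3)*(h^2 - 2*h - 8) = (h - 4)*(h + 3)*(h + 2)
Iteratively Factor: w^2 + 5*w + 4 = (w + 1)*(w + 4)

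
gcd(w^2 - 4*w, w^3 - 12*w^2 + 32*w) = w^2 - 4*w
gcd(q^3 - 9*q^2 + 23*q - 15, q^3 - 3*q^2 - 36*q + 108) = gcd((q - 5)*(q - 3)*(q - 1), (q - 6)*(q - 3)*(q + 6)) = q - 3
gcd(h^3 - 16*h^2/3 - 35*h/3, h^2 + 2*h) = h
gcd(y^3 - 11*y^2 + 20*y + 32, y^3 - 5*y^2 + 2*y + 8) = y^2 - 3*y - 4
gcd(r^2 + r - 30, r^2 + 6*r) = r + 6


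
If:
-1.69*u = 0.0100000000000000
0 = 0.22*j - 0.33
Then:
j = 1.50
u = -0.01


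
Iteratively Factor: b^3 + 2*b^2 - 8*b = (b)*(b^2 + 2*b - 8) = b*(b - 2)*(b + 4)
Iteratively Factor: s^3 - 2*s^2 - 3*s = (s + 1)*(s^2 - 3*s) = s*(s + 1)*(s - 3)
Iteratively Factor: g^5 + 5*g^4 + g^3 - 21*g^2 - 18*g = (g + 3)*(g^4 + 2*g^3 - 5*g^2 - 6*g) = (g + 3)^2*(g^3 - g^2 - 2*g) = g*(g + 3)^2*(g^2 - g - 2) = g*(g - 2)*(g + 3)^2*(g + 1)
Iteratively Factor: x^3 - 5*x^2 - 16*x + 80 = (x - 5)*(x^2 - 16) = (x - 5)*(x - 4)*(x + 4)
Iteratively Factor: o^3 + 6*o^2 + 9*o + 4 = (o + 4)*(o^2 + 2*o + 1) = (o + 1)*(o + 4)*(o + 1)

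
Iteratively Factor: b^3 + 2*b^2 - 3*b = (b)*(b^2 + 2*b - 3) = b*(b + 3)*(b - 1)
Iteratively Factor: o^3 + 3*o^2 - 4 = (o - 1)*(o^2 + 4*o + 4) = (o - 1)*(o + 2)*(o + 2)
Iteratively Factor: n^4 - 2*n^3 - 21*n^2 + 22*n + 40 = (n + 1)*(n^3 - 3*n^2 - 18*n + 40) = (n - 5)*(n + 1)*(n^2 + 2*n - 8) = (n - 5)*(n - 2)*(n + 1)*(n + 4)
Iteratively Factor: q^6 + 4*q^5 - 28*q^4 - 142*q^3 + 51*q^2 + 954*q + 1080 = (q + 3)*(q^5 + q^4 - 31*q^3 - 49*q^2 + 198*q + 360) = (q + 3)*(q + 4)*(q^4 - 3*q^3 - 19*q^2 + 27*q + 90) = (q - 3)*(q + 3)*(q + 4)*(q^3 - 19*q - 30) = (q - 5)*(q - 3)*(q + 3)*(q + 4)*(q^2 + 5*q + 6) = (q - 5)*(q - 3)*(q + 2)*(q + 3)*(q + 4)*(q + 3)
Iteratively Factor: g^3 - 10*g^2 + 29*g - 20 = (g - 4)*(g^2 - 6*g + 5) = (g - 4)*(g - 1)*(g - 5)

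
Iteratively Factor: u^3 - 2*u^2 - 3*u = (u + 1)*(u^2 - 3*u) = (u - 3)*(u + 1)*(u)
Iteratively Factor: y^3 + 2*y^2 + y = (y)*(y^2 + 2*y + 1) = y*(y + 1)*(y + 1)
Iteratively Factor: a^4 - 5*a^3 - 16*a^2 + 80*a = (a - 5)*(a^3 - 16*a) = (a - 5)*(a - 4)*(a^2 + 4*a) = (a - 5)*(a - 4)*(a + 4)*(a)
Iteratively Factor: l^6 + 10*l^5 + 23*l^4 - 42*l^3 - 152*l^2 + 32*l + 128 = (l + 4)*(l^5 + 6*l^4 - l^3 - 38*l^2 + 32) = (l + 4)^2*(l^4 + 2*l^3 - 9*l^2 - 2*l + 8) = (l - 2)*(l + 4)^2*(l^3 + 4*l^2 - l - 4) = (l - 2)*(l + 4)^3*(l^2 - 1) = (l - 2)*(l - 1)*(l + 4)^3*(l + 1)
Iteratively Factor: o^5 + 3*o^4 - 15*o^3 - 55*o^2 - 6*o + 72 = (o + 2)*(o^4 + o^3 - 17*o^2 - 21*o + 36) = (o + 2)*(o + 3)*(o^3 - 2*o^2 - 11*o + 12) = (o - 1)*(o + 2)*(o + 3)*(o^2 - o - 12) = (o - 1)*(o + 2)*(o + 3)^2*(o - 4)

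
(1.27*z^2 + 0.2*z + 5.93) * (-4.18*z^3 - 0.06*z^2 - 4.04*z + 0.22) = -5.3086*z^5 - 0.9122*z^4 - 29.9302*z^3 - 0.8844*z^2 - 23.9132*z + 1.3046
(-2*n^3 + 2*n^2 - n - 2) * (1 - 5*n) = 10*n^4 - 12*n^3 + 7*n^2 + 9*n - 2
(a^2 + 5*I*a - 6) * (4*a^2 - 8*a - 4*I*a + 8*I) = 4*a^4 - 8*a^3 + 16*I*a^3 - 4*a^2 - 32*I*a^2 + 8*a + 24*I*a - 48*I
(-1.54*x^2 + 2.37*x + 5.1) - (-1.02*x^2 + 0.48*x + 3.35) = -0.52*x^2 + 1.89*x + 1.75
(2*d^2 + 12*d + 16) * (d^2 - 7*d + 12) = 2*d^4 - 2*d^3 - 44*d^2 + 32*d + 192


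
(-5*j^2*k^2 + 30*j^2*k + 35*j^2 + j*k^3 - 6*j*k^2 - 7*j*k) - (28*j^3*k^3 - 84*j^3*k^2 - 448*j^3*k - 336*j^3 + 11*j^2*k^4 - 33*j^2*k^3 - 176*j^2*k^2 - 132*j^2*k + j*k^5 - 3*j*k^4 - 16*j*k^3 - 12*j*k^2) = -28*j^3*k^3 + 84*j^3*k^2 + 448*j^3*k + 336*j^3 - 11*j^2*k^4 + 33*j^2*k^3 + 171*j^2*k^2 + 162*j^2*k + 35*j^2 - j*k^5 + 3*j*k^4 + 17*j*k^3 + 6*j*k^2 - 7*j*k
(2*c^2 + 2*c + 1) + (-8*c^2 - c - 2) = -6*c^2 + c - 1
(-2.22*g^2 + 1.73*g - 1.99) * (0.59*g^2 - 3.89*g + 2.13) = -1.3098*g^4 + 9.6565*g^3 - 12.6324*g^2 + 11.426*g - 4.2387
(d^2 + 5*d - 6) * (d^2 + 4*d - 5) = d^4 + 9*d^3 + 9*d^2 - 49*d + 30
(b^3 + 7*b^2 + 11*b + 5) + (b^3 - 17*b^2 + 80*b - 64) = 2*b^3 - 10*b^2 + 91*b - 59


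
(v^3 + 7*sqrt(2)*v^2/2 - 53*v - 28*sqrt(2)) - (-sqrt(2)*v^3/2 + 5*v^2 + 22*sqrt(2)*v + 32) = sqrt(2)*v^3/2 + v^3 - 5*v^2 + 7*sqrt(2)*v^2/2 - 53*v - 22*sqrt(2)*v - 28*sqrt(2) - 32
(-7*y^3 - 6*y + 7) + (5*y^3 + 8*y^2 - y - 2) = -2*y^3 + 8*y^2 - 7*y + 5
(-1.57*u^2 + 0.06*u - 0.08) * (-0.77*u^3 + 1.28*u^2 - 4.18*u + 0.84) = 1.2089*u^5 - 2.0558*u^4 + 6.701*u^3 - 1.672*u^2 + 0.3848*u - 0.0672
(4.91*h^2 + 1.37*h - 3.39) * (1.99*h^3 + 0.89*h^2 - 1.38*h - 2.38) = 9.7709*h^5 + 7.0962*h^4 - 12.3026*h^3 - 16.5935*h^2 + 1.4176*h + 8.0682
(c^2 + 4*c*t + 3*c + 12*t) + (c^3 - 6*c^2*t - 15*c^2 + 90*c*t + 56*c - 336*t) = c^3 - 6*c^2*t - 14*c^2 + 94*c*t + 59*c - 324*t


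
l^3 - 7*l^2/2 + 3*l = l*(l - 2)*(l - 3/2)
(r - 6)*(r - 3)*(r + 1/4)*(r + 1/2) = r^4 - 33*r^3/4 + 91*r^2/8 + 99*r/8 + 9/4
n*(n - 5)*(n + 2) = n^3 - 3*n^2 - 10*n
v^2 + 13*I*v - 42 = (v + 6*I)*(v + 7*I)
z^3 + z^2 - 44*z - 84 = (z - 7)*(z + 2)*(z + 6)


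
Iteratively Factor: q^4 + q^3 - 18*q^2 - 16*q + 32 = (q + 2)*(q^3 - q^2 - 16*q + 16) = (q - 4)*(q + 2)*(q^2 + 3*q - 4) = (q - 4)*(q - 1)*(q + 2)*(q + 4)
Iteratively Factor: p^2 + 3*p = (p + 3)*(p)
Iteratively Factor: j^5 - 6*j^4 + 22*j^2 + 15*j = (j - 5)*(j^4 - j^3 - 5*j^2 - 3*j) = (j - 5)*(j + 1)*(j^3 - 2*j^2 - 3*j) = (j - 5)*(j - 3)*(j + 1)*(j^2 + j) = j*(j - 5)*(j - 3)*(j + 1)*(j + 1)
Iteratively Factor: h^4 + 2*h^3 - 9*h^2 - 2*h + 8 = (h + 1)*(h^3 + h^2 - 10*h + 8) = (h + 1)*(h + 4)*(h^2 - 3*h + 2) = (h - 2)*(h + 1)*(h + 4)*(h - 1)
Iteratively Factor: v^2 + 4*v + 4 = (v + 2)*(v + 2)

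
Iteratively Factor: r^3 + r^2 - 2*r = (r + 2)*(r^2 - r) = r*(r + 2)*(r - 1)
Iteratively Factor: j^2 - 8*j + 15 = (j - 5)*(j - 3)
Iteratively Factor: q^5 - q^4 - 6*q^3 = (q + 2)*(q^4 - 3*q^3) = q*(q + 2)*(q^3 - 3*q^2) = q*(q - 3)*(q + 2)*(q^2) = q^2*(q - 3)*(q + 2)*(q)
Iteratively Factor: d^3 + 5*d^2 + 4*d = (d + 4)*(d^2 + d) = d*(d + 4)*(d + 1)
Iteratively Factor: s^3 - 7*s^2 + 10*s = (s)*(s^2 - 7*s + 10) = s*(s - 5)*(s - 2)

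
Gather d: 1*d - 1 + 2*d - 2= 3*d - 3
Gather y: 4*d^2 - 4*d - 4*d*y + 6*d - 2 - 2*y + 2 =4*d^2 + 2*d + y*(-4*d - 2)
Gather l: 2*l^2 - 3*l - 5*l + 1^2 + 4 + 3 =2*l^2 - 8*l + 8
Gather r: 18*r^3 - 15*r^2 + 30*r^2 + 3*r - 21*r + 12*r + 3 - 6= 18*r^3 + 15*r^2 - 6*r - 3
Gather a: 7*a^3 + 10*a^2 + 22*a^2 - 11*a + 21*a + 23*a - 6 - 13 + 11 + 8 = 7*a^3 + 32*a^2 + 33*a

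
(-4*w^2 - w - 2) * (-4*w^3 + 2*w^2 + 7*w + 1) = 16*w^5 - 4*w^4 - 22*w^3 - 15*w^2 - 15*w - 2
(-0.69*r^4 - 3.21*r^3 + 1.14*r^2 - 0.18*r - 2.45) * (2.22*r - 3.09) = -1.5318*r^5 - 4.9941*r^4 + 12.4497*r^3 - 3.9222*r^2 - 4.8828*r + 7.5705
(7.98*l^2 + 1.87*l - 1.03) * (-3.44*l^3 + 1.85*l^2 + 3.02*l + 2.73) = -27.4512*l^5 + 8.3302*l^4 + 31.1023*l^3 + 25.5273*l^2 + 1.9945*l - 2.8119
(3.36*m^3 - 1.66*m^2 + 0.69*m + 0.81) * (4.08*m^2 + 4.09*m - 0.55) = 13.7088*m^5 + 6.9696*m^4 - 5.8222*m^3 + 7.0399*m^2 + 2.9334*m - 0.4455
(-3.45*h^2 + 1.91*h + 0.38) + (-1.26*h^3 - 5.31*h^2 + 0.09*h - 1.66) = -1.26*h^3 - 8.76*h^2 + 2.0*h - 1.28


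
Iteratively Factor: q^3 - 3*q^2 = (q)*(q^2 - 3*q) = q^2*(q - 3)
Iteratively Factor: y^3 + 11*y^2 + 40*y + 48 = (y + 3)*(y^2 + 8*y + 16) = (y + 3)*(y + 4)*(y + 4)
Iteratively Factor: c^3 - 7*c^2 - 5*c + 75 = (c - 5)*(c^2 - 2*c - 15) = (c - 5)*(c + 3)*(c - 5)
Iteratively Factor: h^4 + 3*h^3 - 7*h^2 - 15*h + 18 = (h + 3)*(h^3 - 7*h + 6) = (h - 2)*(h + 3)*(h^2 + 2*h - 3) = (h - 2)*(h + 3)^2*(h - 1)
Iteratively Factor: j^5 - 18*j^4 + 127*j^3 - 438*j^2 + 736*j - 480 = (j - 4)*(j^4 - 14*j^3 + 71*j^2 - 154*j + 120) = (j - 4)*(j - 3)*(j^3 - 11*j^2 + 38*j - 40) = (j - 4)^2*(j - 3)*(j^2 - 7*j + 10) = (j - 4)^2*(j - 3)*(j - 2)*(j - 5)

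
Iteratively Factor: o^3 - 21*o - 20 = (o - 5)*(o^2 + 5*o + 4) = (o - 5)*(o + 1)*(o + 4)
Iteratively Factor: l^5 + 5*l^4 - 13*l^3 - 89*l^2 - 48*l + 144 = (l - 4)*(l^4 + 9*l^3 + 23*l^2 + 3*l - 36) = (l - 4)*(l - 1)*(l^3 + 10*l^2 + 33*l + 36) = (l - 4)*(l - 1)*(l + 3)*(l^2 + 7*l + 12) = (l - 4)*(l - 1)*(l + 3)*(l + 4)*(l + 3)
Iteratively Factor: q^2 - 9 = (q - 3)*(q + 3)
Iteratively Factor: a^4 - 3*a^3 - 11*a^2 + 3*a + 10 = (a + 2)*(a^3 - 5*a^2 - a + 5) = (a + 1)*(a + 2)*(a^2 - 6*a + 5) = (a - 5)*(a + 1)*(a + 2)*(a - 1)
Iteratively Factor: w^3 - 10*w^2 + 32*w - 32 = (w - 4)*(w^2 - 6*w + 8) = (w - 4)*(w - 2)*(w - 4)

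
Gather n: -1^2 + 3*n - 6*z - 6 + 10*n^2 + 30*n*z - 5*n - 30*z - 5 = 10*n^2 + n*(30*z - 2) - 36*z - 12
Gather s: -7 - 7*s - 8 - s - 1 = -8*s - 16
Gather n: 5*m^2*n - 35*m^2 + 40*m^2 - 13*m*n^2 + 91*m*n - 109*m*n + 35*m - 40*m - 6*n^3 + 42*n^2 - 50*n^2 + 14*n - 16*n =5*m^2 - 5*m - 6*n^3 + n^2*(-13*m - 8) + n*(5*m^2 - 18*m - 2)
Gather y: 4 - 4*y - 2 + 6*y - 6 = 2*y - 4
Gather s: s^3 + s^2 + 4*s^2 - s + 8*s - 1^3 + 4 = s^3 + 5*s^2 + 7*s + 3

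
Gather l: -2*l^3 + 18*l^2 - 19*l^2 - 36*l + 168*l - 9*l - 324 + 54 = -2*l^3 - l^2 + 123*l - 270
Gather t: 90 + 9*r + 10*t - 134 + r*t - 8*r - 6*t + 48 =r + t*(r + 4) + 4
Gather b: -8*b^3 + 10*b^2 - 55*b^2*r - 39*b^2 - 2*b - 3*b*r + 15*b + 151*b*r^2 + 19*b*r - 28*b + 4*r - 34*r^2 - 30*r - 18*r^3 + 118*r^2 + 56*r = -8*b^3 + b^2*(-55*r - 29) + b*(151*r^2 + 16*r - 15) - 18*r^3 + 84*r^2 + 30*r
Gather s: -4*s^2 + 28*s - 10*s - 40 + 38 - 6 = -4*s^2 + 18*s - 8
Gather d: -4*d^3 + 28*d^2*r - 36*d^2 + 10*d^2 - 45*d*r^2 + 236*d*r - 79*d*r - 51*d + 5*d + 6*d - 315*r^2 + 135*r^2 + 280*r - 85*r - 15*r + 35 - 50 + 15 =-4*d^3 + d^2*(28*r - 26) + d*(-45*r^2 + 157*r - 40) - 180*r^2 + 180*r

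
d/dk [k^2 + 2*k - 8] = 2*k + 2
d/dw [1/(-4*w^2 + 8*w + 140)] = (w - 1)/(2*(-w^2 + 2*w + 35)^2)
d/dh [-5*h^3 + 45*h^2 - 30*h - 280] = -15*h^2 + 90*h - 30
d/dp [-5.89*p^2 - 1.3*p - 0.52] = -11.78*p - 1.3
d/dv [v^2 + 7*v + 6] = 2*v + 7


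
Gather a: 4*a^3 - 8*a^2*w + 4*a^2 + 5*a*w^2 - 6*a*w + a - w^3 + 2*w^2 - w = 4*a^3 + a^2*(4 - 8*w) + a*(5*w^2 - 6*w + 1) - w^3 + 2*w^2 - w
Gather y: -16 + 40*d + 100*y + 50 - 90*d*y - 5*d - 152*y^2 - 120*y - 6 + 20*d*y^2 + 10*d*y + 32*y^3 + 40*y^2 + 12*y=35*d + 32*y^3 + y^2*(20*d - 112) + y*(-80*d - 8) + 28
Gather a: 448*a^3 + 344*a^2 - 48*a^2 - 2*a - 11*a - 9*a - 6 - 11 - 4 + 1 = 448*a^3 + 296*a^2 - 22*a - 20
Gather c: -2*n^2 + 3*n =-2*n^2 + 3*n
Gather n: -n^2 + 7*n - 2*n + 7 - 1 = -n^2 + 5*n + 6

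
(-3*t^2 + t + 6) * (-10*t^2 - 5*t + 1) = 30*t^4 + 5*t^3 - 68*t^2 - 29*t + 6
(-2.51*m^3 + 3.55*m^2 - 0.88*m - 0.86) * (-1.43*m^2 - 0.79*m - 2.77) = 3.5893*m^5 - 3.0936*m^4 + 5.4066*m^3 - 7.9085*m^2 + 3.117*m + 2.3822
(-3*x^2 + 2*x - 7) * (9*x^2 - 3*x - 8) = -27*x^4 + 27*x^3 - 45*x^2 + 5*x + 56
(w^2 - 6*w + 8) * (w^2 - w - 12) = w^4 - 7*w^3 + 2*w^2 + 64*w - 96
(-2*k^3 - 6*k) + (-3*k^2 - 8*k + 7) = -2*k^3 - 3*k^2 - 14*k + 7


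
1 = 1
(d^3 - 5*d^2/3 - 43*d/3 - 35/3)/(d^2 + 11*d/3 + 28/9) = 3*(d^2 - 4*d - 5)/(3*d + 4)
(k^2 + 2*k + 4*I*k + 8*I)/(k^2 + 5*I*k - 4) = (k + 2)/(k + I)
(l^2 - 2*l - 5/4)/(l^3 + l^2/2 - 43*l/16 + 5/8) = 4*(4*l^2 - 8*l - 5)/(16*l^3 + 8*l^2 - 43*l + 10)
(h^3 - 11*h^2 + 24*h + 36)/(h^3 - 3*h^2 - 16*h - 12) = (h - 6)/(h + 2)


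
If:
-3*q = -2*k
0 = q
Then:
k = 0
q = 0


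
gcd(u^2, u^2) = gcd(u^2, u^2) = u^2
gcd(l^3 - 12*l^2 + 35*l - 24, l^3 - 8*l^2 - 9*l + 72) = l^2 - 11*l + 24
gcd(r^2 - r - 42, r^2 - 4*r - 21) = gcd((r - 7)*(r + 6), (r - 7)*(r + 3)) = r - 7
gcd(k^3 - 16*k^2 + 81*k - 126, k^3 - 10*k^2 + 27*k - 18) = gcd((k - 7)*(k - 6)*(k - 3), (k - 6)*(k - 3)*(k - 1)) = k^2 - 9*k + 18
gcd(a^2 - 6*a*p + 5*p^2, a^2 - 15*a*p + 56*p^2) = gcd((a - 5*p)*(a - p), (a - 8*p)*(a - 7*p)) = 1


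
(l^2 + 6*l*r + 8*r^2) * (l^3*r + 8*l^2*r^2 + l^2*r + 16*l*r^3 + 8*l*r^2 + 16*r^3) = l^5*r + 14*l^4*r^2 + l^4*r + 72*l^3*r^3 + 14*l^3*r^2 + 160*l^2*r^4 + 72*l^2*r^3 + 128*l*r^5 + 160*l*r^4 + 128*r^5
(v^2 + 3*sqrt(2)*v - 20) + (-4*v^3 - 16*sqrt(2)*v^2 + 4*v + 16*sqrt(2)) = -4*v^3 - 16*sqrt(2)*v^2 + v^2 + 4*v + 3*sqrt(2)*v - 20 + 16*sqrt(2)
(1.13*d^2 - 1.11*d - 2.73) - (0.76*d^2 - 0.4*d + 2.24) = 0.37*d^2 - 0.71*d - 4.97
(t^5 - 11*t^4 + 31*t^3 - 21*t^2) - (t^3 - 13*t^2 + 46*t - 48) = t^5 - 11*t^4 + 30*t^3 - 8*t^2 - 46*t + 48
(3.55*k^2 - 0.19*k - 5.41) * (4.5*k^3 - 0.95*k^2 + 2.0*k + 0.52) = 15.975*k^5 - 4.2275*k^4 - 17.0645*k^3 + 6.6055*k^2 - 10.9188*k - 2.8132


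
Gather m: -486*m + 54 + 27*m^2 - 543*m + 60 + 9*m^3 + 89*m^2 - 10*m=9*m^3 + 116*m^2 - 1039*m + 114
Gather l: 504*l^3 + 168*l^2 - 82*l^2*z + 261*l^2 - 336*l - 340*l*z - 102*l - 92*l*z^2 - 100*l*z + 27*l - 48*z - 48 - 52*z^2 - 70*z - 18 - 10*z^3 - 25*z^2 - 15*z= 504*l^3 + l^2*(429 - 82*z) + l*(-92*z^2 - 440*z - 411) - 10*z^3 - 77*z^2 - 133*z - 66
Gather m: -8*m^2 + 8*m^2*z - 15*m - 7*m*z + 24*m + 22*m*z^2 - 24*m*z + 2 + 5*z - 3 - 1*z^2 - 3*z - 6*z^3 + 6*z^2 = m^2*(8*z - 8) + m*(22*z^2 - 31*z + 9) - 6*z^3 + 5*z^2 + 2*z - 1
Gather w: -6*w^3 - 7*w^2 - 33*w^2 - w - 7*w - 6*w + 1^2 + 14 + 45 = -6*w^3 - 40*w^2 - 14*w + 60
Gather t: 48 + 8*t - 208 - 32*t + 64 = -24*t - 96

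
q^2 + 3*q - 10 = (q - 2)*(q + 5)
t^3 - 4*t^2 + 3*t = t*(t - 3)*(t - 1)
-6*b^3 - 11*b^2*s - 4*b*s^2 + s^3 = (-6*b + s)*(b + s)^2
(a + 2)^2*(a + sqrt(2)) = a^3 + sqrt(2)*a^2 + 4*a^2 + 4*a + 4*sqrt(2)*a + 4*sqrt(2)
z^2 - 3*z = z*(z - 3)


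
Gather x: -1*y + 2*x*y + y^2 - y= 2*x*y + y^2 - 2*y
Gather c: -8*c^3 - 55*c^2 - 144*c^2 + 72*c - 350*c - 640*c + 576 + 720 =-8*c^3 - 199*c^2 - 918*c + 1296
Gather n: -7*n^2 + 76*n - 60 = -7*n^2 + 76*n - 60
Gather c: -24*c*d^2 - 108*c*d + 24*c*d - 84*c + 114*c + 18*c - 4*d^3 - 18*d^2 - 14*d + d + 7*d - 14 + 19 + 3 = c*(-24*d^2 - 84*d + 48) - 4*d^3 - 18*d^2 - 6*d + 8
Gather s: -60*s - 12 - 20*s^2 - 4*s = -20*s^2 - 64*s - 12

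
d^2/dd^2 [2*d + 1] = 0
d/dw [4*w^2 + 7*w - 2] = 8*w + 7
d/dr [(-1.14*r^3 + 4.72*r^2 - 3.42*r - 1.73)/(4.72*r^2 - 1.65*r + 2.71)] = (-5.3808*r^4 + 3.762*r^3 - 0.913800000000002*r^2 + 41.9136*r - 12.1227)/(22.2784*r^4 - 15.576*r^3 + 28.3049*r^2 - 8.943*r + 7.3441)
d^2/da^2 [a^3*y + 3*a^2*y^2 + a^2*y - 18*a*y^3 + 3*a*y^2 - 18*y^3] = 2*y*(3*a + 3*y + 1)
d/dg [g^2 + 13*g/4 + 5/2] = 2*g + 13/4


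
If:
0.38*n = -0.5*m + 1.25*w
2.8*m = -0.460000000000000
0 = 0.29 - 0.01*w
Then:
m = -0.16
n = 95.61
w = 29.00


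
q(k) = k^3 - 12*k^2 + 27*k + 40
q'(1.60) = -3.72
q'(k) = 3*k^2 - 24*k + 27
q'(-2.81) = 118.13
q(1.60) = 56.58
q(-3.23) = -206.10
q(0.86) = 54.98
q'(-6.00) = 279.00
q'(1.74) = -5.68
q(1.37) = 57.04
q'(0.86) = 8.58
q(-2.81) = -152.81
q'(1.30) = 0.87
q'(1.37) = -0.25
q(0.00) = 40.00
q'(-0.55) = 41.11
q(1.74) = 55.92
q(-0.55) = 21.35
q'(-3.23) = 135.82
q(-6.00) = -770.00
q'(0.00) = 27.00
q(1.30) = 57.02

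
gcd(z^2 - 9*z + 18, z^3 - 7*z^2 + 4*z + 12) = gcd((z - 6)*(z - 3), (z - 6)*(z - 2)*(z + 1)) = z - 6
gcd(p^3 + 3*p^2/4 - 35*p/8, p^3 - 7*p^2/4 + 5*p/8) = p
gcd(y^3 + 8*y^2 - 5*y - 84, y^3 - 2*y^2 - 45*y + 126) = y^2 + 4*y - 21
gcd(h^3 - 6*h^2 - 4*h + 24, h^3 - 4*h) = h^2 - 4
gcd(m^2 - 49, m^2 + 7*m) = m + 7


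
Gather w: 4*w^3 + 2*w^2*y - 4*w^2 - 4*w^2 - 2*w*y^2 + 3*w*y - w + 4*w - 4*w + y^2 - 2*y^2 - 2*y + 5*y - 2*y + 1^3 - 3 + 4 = 4*w^3 + w^2*(2*y - 8) + w*(-2*y^2 + 3*y - 1) - y^2 + y + 2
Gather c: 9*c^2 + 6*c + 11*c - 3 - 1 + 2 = 9*c^2 + 17*c - 2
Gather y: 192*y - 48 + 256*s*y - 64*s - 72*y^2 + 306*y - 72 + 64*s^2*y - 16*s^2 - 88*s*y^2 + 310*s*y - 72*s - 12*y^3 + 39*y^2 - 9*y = -16*s^2 - 136*s - 12*y^3 + y^2*(-88*s - 33) + y*(64*s^2 + 566*s + 489) - 120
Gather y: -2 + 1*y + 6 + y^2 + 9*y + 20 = y^2 + 10*y + 24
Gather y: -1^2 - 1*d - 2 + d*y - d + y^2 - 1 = d*y - 2*d + y^2 - 4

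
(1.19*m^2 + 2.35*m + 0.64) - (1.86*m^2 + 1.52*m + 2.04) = -0.67*m^2 + 0.83*m - 1.4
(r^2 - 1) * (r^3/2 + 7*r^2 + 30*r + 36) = r^5/2 + 7*r^4 + 59*r^3/2 + 29*r^2 - 30*r - 36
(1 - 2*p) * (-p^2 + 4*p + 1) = 2*p^3 - 9*p^2 + 2*p + 1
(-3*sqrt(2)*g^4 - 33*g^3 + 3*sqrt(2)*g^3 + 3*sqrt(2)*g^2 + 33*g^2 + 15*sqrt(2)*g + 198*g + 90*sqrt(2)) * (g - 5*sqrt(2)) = -3*sqrt(2)*g^5 - 3*g^4 + 3*sqrt(2)*g^4 + 3*g^3 + 168*sqrt(2)*g^3 - 150*sqrt(2)*g^2 + 168*g^2 - 900*sqrt(2)*g - 150*g - 900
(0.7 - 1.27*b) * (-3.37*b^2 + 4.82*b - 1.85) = 4.2799*b^3 - 8.4804*b^2 + 5.7235*b - 1.295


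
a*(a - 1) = a^2 - a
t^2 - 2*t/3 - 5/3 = (t - 5/3)*(t + 1)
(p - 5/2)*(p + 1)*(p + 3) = p^3 + 3*p^2/2 - 7*p - 15/2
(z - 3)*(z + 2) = z^2 - z - 6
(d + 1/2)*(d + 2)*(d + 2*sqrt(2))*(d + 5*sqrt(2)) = d^4 + 5*d^3/2 + 7*sqrt(2)*d^3 + 21*d^2 + 35*sqrt(2)*d^2/2 + 7*sqrt(2)*d + 50*d + 20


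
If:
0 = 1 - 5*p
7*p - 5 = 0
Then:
No Solution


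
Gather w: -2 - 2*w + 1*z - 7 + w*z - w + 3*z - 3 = w*(z - 3) + 4*z - 12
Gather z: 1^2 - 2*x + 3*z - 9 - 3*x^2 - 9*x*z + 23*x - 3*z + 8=-3*x^2 - 9*x*z + 21*x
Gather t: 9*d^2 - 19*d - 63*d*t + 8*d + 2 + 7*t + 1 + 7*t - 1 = 9*d^2 - 11*d + t*(14 - 63*d) + 2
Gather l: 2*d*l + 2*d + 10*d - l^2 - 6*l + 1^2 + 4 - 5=12*d - l^2 + l*(2*d - 6)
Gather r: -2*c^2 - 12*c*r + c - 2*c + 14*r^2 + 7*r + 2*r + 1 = -2*c^2 - c + 14*r^2 + r*(9 - 12*c) + 1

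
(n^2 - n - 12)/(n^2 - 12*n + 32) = (n + 3)/(n - 8)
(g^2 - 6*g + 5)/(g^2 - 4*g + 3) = (g - 5)/(g - 3)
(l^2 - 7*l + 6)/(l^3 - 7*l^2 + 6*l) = 1/l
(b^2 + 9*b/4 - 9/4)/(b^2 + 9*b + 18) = (b - 3/4)/(b + 6)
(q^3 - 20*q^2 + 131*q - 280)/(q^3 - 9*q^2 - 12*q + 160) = (q - 7)/(q + 4)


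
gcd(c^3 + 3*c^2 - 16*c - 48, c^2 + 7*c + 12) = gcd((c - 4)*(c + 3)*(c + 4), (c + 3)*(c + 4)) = c^2 + 7*c + 12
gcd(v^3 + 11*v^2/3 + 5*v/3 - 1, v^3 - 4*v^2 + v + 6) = v + 1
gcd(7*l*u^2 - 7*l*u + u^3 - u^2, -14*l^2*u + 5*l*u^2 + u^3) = 7*l*u + u^2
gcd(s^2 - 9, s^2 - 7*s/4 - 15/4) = s - 3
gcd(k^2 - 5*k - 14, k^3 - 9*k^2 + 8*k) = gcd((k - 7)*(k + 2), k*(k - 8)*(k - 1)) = 1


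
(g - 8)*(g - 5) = g^2 - 13*g + 40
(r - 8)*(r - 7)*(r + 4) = r^3 - 11*r^2 - 4*r + 224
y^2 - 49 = (y - 7)*(y + 7)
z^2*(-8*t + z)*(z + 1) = -8*t*z^3 - 8*t*z^2 + z^4 + z^3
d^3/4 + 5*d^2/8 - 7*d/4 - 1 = (d/4 + 1)*(d - 2)*(d + 1/2)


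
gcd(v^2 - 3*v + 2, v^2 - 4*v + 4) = v - 2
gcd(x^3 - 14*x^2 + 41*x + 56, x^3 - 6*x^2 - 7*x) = x^2 - 6*x - 7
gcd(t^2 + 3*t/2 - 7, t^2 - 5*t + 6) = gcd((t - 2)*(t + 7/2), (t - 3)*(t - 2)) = t - 2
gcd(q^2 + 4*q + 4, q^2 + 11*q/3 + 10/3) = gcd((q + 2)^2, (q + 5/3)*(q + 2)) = q + 2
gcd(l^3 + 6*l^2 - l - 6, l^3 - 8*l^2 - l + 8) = l^2 - 1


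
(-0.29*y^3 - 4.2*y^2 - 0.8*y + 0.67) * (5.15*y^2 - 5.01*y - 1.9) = -1.4935*y^5 - 20.1771*y^4 + 17.473*y^3 + 15.4385*y^2 - 1.8367*y - 1.273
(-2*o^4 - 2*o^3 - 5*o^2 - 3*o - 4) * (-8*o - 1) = 16*o^5 + 18*o^4 + 42*o^3 + 29*o^2 + 35*o + 4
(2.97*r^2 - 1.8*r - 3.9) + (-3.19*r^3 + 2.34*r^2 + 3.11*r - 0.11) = -3.19*r^3 + 5.31*r^2 + 1.31*r - 4.01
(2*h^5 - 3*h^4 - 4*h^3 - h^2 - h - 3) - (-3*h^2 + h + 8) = 2*h^5 - 3*h^4 - 4*h^3 + 2*h^2 - 2*h - 11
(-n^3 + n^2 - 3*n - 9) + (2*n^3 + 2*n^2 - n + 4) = n^3 + 3*n^2 - 4*n - 5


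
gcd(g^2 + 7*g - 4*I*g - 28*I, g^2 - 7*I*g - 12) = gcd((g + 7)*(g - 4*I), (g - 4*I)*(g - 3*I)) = g - 4*I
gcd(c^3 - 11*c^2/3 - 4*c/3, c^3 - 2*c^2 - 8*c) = c^2 - 4*c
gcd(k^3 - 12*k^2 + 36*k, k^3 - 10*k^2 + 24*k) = k^2 - 6*k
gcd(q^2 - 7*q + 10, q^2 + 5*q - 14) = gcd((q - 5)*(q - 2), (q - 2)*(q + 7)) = q - 2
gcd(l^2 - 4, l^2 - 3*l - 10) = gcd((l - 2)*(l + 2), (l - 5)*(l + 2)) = l + 2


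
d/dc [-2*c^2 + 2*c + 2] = 2 - 4*c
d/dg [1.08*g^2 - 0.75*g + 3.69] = 2.16*g - 0.75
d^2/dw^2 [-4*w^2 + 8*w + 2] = -8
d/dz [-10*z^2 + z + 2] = 1 - 20*z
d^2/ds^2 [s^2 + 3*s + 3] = 2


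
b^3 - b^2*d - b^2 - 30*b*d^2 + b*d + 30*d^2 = (b - 1)*(b - 6*d)*(b + 5*d)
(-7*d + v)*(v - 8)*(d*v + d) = -7*d^2*v^2 + 49*d^2*v + 56*d^2 + d*v^3 - 7*d*v^2 - 8*d*v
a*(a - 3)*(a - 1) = a^3 - 4*a^2 + 3*a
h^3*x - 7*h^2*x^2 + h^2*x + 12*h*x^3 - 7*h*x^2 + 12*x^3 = (h - 4*x)*(h - 3*x)*(h*x + x)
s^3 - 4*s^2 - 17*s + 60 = (s - 5)*(s - 3)*(s + 4)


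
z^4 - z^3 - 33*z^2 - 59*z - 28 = (z - 7)*(z + 1)^2*(z + 4)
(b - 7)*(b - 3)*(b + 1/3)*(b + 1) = b^4 - 26*b^3/3 + 8*b^2 + 74*b/3 + 7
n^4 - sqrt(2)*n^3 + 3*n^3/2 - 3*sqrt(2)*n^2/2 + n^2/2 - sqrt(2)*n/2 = n*(n - sqrt(2))*(sqrt(2)*n/2 + sqrt(2)/2)*(sqrt(2)*n + sqrt(2)/2)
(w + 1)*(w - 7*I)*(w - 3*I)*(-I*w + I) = -I*w^4 - 10*w^3 + 22*I*w^2 + 10*w - 21*I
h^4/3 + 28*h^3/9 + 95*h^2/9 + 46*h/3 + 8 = (h/3 + 1)*(h + 4/3)*(h + 2)*(h + 3)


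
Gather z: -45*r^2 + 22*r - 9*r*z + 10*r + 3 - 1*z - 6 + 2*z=-45*r^2 + 32*r + z*(1 - 9*r) - 3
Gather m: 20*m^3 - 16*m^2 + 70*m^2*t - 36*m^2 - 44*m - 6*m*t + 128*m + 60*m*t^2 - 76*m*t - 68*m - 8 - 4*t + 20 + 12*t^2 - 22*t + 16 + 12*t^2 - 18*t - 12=20*m^3 + m^2*(70*t - 52) + m*(60*t^2 - 82*t + 16) + 24*t^2 - 44*t + 16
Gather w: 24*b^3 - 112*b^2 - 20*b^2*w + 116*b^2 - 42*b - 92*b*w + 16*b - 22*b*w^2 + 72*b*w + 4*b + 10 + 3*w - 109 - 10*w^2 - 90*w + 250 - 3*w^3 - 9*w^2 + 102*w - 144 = 24*b^3 + 4*b^2 - 22*b - 3*w^3 + w^2*(-22*b - 19) + w*(-20*b^2 - 20*b + 15) + 7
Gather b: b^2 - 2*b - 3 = b^2 - 2*b - 3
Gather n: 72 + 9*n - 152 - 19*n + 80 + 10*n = 0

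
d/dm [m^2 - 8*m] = 2*m - 8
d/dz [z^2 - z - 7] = 2*z - 1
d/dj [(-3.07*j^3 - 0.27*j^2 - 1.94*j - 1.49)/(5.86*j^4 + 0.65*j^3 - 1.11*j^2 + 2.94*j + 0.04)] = (17.9902*j^6 + 3.1644*j^5 + 37.6884*j^4 + 19.396*j^3 - 0.4101*j^2 - 3.3294*j + 4.303)/(34.3396*j^8 + 7.618*j^7 - 12.5867*j^6 + 33.0138*j^5 + 5.5229*j^4 - 6.4748*j^3 + 8.5548*j^2 + 0.2352*j + 0.0016)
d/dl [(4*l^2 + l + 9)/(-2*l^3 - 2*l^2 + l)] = (8*l^4 + 4*l^3 + 60*l^2 + 36*l - 9)/(l^2*(4*l^4 + 8*l^3 - 4*l + 1))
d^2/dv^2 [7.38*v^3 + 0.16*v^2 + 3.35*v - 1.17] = 44.28*v + 0.32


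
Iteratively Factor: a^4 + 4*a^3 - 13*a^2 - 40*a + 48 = (a + 4)*(a^3 - 13*a + 12) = (a - 3)*(a + 4)*(a^2 + 3*a - 4) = (a - 3)*(a + 4)^2*(a - 1)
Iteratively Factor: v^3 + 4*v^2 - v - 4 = (v + 1)*(v^2 + 3*v - 4) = (v - 1)*(v + 1)*(v + 4)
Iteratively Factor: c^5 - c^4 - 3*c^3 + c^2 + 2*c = (c + 1)*(c^4 - 2*c^3 - c^2 + 2*c) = (c - 2)*(c + 1)*(c^3 - c) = c*(c - 2)*(c + 1)*(c^2 - 1) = c*(c - 2)*(c + 1)^2*(c - 1)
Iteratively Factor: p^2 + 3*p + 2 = (p + 2)*(p + 1)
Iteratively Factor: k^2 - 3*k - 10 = (k - 5)*(k + 2)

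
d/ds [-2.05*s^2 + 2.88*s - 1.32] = 2.88 - 4.1*s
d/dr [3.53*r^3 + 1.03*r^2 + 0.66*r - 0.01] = 10.59*r^2 + 2.06*r + 0.66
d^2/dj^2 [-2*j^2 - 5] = -4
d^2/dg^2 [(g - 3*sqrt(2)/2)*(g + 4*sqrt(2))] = 2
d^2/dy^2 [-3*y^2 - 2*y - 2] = -6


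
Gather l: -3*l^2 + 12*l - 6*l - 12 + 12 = -3*l^2 + 6*l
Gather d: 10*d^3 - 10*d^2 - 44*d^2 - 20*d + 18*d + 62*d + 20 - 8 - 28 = 10*d^3 - 54*d^2 + 60*d - 16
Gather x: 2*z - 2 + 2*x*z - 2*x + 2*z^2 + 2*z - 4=x*(2*z - 2) + 2*z^2 + 4*z - 6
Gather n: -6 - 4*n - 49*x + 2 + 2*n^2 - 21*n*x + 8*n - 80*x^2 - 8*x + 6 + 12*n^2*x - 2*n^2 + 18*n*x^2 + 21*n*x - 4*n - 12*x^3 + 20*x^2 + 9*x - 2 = 12*n^2*x + 18*n*x^2 - 12*x^3 - 60*x^2 - 48*x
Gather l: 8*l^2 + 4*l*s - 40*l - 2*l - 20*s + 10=8*l^2 + l*(4*s - 42) - 20*s + 10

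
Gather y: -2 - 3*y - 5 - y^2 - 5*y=-y^2 - 8*y - 7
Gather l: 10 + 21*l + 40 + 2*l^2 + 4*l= 2*l^2 + 25*l + 50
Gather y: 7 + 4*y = 4*y + 7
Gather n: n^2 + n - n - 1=n^2 - 1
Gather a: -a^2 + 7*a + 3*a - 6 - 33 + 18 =-a^2 + 10*a - 21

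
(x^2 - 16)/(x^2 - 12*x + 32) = (x + 4)/(x - 8)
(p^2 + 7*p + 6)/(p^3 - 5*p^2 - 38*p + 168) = (p + 1)/(p^2 - 11*p + 28)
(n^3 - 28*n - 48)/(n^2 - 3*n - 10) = (n^2 - 2*n - 24)/(n - 5)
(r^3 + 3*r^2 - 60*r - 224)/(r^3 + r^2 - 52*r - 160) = (r + 7)/(r + 5)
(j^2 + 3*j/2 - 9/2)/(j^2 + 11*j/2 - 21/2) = (j + 3)/(j + 7)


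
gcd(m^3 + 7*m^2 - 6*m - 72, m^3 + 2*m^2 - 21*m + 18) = m^2 + 3*m - 18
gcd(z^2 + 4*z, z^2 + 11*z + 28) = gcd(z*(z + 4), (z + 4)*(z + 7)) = z + 4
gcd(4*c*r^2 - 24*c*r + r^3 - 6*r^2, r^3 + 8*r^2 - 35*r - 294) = r - 6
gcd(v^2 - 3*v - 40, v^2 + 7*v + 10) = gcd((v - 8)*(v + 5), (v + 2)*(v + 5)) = v + 5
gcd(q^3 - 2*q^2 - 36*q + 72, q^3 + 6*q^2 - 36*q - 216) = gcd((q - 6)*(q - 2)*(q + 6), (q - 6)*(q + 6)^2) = q^2 - 36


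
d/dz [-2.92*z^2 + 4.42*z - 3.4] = 4.42 - 5.84*z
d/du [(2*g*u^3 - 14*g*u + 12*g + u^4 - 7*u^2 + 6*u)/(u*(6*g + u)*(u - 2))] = (12*g^2*u^2 + 36*g^2 + 12*g*u^3 + 8*g*u^2 + 12*g*u + u^4 + 3*u^2)/(u^2*(36*g^2 + 12*g*u + u^2))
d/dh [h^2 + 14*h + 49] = 2*h + 14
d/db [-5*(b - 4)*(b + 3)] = 5 - 10*b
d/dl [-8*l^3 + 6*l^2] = 12*l*(1 - 2*l)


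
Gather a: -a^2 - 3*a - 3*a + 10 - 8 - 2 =-a^2 - 6*a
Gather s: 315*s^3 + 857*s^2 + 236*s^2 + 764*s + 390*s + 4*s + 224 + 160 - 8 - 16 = 315*s^3 + 1093*s^2 + 1158*s + 360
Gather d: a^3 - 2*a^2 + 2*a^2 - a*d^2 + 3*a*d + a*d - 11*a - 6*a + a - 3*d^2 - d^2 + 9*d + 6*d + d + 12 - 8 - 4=a^3 - 16*a + d^2*(-a - 4) + d*(4*a + 16)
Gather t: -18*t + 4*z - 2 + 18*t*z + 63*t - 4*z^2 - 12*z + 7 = t*(18*z + 45) - 4*z^2 - 8*z + 5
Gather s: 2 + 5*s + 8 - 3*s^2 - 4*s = -3*s^2 + s + 10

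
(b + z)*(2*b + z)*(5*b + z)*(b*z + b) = 10*b^4*z + 10*b^4 + 17*b^3*z^2 + 17*b^3*z + 8*b^2*z^3 + 8*b^2*z^2 + b*z^4 + b*z^3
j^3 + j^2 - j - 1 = (j - 1)*(j + 1)^2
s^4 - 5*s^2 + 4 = (s - 2)*(s - 1)*(s + 1)*(s + 2)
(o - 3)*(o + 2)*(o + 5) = o^3 + 4*o^2 - 11*o - 30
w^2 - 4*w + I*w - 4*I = (w - 4)*(w + I)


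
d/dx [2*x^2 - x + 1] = 4*x - 1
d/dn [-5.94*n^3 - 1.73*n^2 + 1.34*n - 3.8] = -17.82*n^2 - 3.46*n + 1.34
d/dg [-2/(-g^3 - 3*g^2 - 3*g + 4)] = 6*(-g^2 - 2*g - 1)/(g^3 + 3*g^2 + 3*g - 4)^2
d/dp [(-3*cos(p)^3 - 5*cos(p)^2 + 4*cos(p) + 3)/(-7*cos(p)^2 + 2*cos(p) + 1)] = (-21*cos(p)^4 + 12*cos(p)^3 - 9*cos(p)^2 - 32*cos(p) + 2)*sin(p)/(7*sin(p)^2 + 2*cos(p) - 6)^2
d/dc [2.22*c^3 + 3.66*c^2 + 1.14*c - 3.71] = 6.66*c^2 + 7.32*c + 1.14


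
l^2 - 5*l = l*(l - 5)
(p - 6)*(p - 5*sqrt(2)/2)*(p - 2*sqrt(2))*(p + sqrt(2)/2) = p^4 - 6*p^3 - 4*sqrt(2)*p^3 + 11*p^2/2 + 24*sqrt(2)*p^2 - 33*p + 5*sqrt(2)*p - 30*sqrt(2)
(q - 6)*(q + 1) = q^2 - 5*q - 6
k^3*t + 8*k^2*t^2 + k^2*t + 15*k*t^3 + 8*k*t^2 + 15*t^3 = (k + 3*t)*(k + 5*t)*(k*t + t)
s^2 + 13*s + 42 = (s + 6)*(s + 7)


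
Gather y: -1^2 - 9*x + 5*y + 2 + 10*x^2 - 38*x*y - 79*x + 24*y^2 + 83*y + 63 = 10*x^2 - 88*x + 24*y^2 + y*(88 - 38*x) + 64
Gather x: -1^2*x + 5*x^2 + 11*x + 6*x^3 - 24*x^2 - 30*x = 6*x^3 - 19*x^2 - 20*x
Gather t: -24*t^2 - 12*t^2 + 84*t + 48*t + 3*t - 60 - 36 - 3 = -36*t^2 + 135*t - 99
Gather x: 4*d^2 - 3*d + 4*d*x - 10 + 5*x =4*d^2 - 3*d + x*(4*d + 5) - 10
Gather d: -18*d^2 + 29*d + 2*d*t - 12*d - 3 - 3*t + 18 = -18*d^2 + d*(2*t + 17) - 3*t + 15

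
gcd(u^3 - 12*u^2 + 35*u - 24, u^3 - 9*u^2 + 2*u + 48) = u^2 - 11*u + 24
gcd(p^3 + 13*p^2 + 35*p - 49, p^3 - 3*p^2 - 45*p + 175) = p + 7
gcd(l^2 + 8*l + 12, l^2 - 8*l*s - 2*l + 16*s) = 1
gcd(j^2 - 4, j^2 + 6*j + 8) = j + 2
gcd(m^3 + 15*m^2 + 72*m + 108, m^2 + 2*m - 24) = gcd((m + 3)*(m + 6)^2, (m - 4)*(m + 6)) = m + 6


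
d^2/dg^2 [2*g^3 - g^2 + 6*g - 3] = 12*g - 2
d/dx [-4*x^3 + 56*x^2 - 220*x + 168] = -12*x^2 + 112*x - 220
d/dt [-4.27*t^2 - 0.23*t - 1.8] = -8.54*t - 0.23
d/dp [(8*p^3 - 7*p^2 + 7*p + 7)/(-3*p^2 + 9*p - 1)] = 2*(-12*p^4 + 72*p^3 - 33*p^2 + 28*p - 35)/(9*p^4 - 54*p^3 + 87*p^2 - 18*p + 1)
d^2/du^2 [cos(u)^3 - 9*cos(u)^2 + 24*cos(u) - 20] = -99*cos(u)/4 + 18*cos(2*u) - 9*cos(3*u)/4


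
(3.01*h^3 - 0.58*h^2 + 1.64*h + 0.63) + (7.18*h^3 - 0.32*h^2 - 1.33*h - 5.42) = 10.19*h^3 - 0.9*h^2 + 0.31*h - 4.79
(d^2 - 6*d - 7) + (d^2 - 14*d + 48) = 2*d^2 - 20*d + 41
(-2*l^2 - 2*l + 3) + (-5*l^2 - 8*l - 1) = -7*l^2 - 10*l + 2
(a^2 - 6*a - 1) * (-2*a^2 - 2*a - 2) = -2*a^4 + 10*a^3 + 12*a^2 + 14*a + 2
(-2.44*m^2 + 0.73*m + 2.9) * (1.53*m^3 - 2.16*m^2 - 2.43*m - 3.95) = -3.7332*m^5 + 6.3873*m^4 + 8.7894*m^3 + 1.6001*m^2 - 9.9305*m - 11.455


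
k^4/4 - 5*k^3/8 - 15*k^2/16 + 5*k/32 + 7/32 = (k/4 + 1/4)*(k - 7/2)*(k - 1/2)*(k + 1/2)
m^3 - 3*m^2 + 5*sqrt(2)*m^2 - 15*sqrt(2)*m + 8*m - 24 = (m - 3)*(m + sqrt(2))*(m + 4*sqrt(2))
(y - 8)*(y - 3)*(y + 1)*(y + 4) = y^4 - 6*y^3 - 27*y^2 + 76*y + 96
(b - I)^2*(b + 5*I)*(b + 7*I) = b^4 + 10*I*b^3 - 12*b^2 + 58*I*b + 35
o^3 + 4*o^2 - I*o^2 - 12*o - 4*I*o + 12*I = (o - 2)*(o + 6)*(o - I)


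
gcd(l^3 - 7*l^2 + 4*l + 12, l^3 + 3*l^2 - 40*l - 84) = l - 6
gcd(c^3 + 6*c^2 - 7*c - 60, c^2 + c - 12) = c^2 + c - 12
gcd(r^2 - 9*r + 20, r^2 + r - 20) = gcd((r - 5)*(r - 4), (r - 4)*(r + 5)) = r - 4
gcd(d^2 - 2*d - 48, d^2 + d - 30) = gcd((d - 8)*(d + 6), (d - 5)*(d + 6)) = d + 6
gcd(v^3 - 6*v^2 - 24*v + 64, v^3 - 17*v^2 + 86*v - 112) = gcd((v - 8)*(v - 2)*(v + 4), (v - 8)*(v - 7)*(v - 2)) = v^2 - 10*v + 16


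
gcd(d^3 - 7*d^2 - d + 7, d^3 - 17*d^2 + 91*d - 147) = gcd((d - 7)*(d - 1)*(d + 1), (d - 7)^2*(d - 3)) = d - 7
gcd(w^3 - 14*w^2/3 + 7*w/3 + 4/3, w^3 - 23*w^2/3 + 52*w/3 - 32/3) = w^2 - 5*w + 4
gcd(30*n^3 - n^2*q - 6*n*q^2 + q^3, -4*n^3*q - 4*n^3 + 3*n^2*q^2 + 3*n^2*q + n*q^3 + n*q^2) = 1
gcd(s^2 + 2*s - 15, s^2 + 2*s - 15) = s^2 + 2*s - 15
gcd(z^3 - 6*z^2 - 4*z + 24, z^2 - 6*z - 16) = z + 2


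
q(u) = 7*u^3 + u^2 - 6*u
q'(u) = 21*u^2 + 2*u - 6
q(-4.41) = -554.45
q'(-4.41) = 393.59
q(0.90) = 0.51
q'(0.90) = 12.81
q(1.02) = 2.35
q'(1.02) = 17.89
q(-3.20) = -199.94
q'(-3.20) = 202.64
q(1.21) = 6.61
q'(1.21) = 27.17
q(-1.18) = -3.03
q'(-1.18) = 20.88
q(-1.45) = -10.54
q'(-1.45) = 35.25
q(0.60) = -1.73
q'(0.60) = 2.76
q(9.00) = 5130.00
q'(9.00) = 1713.00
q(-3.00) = -162.00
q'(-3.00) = 177.00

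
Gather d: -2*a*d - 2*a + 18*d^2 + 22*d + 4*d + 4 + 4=-2*a + 18*d^2 + d*(26 - 2*a) + 8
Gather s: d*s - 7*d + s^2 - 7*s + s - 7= -7*d + s^2 + s*(d - 6) - 7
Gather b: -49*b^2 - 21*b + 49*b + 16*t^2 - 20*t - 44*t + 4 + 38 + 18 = -49*b^2 + 28*b + 16*t^2 - 64*t + 60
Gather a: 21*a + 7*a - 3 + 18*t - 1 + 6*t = 28*a + 24*t - 4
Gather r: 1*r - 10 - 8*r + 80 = 70 - 7*r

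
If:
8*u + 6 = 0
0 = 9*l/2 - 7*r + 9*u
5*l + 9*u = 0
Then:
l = 27/20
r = -27/280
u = -3/4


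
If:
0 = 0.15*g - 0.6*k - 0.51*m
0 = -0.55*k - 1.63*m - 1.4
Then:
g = -8.45454545454546*m - 10.1818181818182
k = -2.96363636363636*m - 2.54545454545455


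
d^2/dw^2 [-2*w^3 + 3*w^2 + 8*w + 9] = 6 - 12*w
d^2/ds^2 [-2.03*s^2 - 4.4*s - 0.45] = -4.06000000000000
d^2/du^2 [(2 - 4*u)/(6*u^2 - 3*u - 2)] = 12*(3*(2*u - 1)*(4*u - 1)^2 + 4*(3*u - 1)*(-6*u^2 + 3*u + 2))/(-6*u^2 + 3*u + 2)^3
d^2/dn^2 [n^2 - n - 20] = 2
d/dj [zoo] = 0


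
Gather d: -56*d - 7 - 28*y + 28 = -56*d - 28*y + 21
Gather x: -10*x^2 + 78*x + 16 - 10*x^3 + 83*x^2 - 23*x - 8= -10*x^3 + 73*x^2 + 55*x + 8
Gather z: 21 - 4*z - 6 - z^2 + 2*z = -z^2 - 2*z + 15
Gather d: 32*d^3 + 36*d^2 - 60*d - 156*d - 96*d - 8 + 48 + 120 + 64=32*d^3 + 36*d^2 - 312*d + 224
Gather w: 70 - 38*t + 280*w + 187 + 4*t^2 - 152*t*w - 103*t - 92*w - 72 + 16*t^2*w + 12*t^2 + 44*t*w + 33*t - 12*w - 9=16*t^2 - 108*t + w*(16*t^2 - 108*t + 176) + 176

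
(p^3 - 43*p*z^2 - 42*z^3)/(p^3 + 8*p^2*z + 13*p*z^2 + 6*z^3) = (p - 7*z)/(p + z)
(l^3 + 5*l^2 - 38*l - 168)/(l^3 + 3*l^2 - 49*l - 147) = (l^2 - 2*l - 24)/(l^2 - 4*l - 21)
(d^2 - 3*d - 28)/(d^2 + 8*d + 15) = (d^2 - 3*d - 28)/(d^2 + 8*d + 15)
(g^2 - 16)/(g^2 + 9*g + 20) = (g - 4)/(g + 5)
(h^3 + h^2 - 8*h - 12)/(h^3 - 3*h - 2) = (-h^3 - h^2 + 8*h + 12)/(-h^3 + 3*h + 2)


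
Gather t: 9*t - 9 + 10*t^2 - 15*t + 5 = 10*t^2 - 6*t - 4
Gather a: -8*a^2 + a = -8*a^2 + a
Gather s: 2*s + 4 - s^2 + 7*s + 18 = -s^2 + 9*s + 22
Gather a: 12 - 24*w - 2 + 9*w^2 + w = 9*w^2 - 23*w + 10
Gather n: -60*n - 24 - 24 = -60*n - 48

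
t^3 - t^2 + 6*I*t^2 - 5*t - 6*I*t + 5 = (t - 1)*(t + I)*(t + 5*I)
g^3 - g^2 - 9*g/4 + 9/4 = (g - 3/2)*(g - 1)*(g + 3/2)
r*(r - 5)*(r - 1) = r^3 - 6*r^2 + 5*r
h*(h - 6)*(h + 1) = h^3 - 5*h^2 - 6*h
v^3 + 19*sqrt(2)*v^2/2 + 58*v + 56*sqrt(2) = (v + 2*sqrt(2))*(v + 7*sqrt(2)/2)*(v + 4*sqrt(2))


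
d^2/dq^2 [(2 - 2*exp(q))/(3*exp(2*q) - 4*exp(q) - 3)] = (-18*exp(4*q) + 48*exp(3*q) - 180*exp(2*q) + 128*exp(q) - 42)*exp(q)/(27*exp(6*q) - 108*exp(5*q) + 63*exp(4*q) + 152*exp(3*q) - 63*exp(2*q) - 108*exp(q) - 27)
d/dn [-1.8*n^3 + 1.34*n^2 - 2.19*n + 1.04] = -5.4*n^2 + 2.68*n - 2.19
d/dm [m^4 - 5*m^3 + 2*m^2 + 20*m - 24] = 4*m^3 - 15*m^2 + 4*m + 20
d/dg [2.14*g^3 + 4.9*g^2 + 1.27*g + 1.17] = 6.42*g^2 + 9.8*g + 1.27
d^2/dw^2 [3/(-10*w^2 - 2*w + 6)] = 3*(25*w^2 + 5*w - (10*w + 1)^2 - 15)/(5*w^2 + w - 3)^3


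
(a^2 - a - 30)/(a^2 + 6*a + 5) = (a - 6)/(a + 1)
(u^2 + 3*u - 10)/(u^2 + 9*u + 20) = (u - 2)/(u + 4)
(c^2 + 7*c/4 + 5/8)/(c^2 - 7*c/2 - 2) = (c + 5/4)/(c - 4)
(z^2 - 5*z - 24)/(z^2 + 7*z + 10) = (z^2 - 5*z - 24)/(z^2 + 7*z + 10)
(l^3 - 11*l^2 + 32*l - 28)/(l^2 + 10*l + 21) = (l^3 - 11*l^2 + 32*l - 28)/(l^2 + 10*l + 21)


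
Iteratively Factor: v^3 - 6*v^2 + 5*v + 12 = (v - 4)*(v^2 - 2*v - 3) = (v - 4)*(v + 1)*(v - 3)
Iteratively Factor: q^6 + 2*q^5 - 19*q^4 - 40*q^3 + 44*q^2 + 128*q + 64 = (q + 1)*(q^5 + q^4 - 20*q^3 - 20*q^2 + 64*q + 64) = (q + 1)*(q + 4)*(q^4 - 3*q^3 - 8*q^2 + 12*q + 16) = (q - 4)*(q + 1)*(q + 4)*(q^3 + q^2 - 4*q - 4) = (q - 4)*(q + 1)*(q + 2)*(q + 4)*(q^2 - q - 2) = (q - 4)*(q - 2)*(q + 1)*(q + 2)*(q + 4)*(q + 1)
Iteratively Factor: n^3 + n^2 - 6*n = (n)*(n^2 + n - 6) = n*(n + 3)*(n - 2)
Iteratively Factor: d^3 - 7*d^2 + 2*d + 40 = (d - 5)*(d^2 - 2*d - 8) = (d - 5)*(d + 2)*(d - 4)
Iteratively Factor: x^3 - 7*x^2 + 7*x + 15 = (x - 5)*(x^2 - 2*x - 3) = (x - 5)*(x + 1)*(x - 3)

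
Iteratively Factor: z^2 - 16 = (z - 4)*(z + 4)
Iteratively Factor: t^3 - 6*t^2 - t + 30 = (t - 3)*(t^2 - 3*t - 10) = (t - 5)*(t - 3)*(t + 2)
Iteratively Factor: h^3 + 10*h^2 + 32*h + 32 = (h + 2)*(h^2 + 8*h + 16) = (h + 2)*(h + 4)*(h + 4)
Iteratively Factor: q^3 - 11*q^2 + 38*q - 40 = (q - 4)*(q^2 - 7*q + 10) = (q - 5)*(q - 4)*(q - 2)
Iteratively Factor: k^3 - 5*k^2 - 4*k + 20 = (k + 2)*(k^2 - 7*k + 10) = (k - 5)*(k + 2)*(k - 2)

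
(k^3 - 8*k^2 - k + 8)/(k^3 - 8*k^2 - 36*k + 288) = (k^2 - 1)/(k^2 - 36)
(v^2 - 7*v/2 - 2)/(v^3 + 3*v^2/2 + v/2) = (v - 4)/(v*(v + 1))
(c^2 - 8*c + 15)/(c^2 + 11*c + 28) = (c^2 - 8*c + 15)/(c^2 + 11*c + 28)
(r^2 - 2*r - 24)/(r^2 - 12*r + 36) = (r + 4)/(r - 6)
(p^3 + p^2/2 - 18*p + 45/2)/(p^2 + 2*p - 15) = p - 3/2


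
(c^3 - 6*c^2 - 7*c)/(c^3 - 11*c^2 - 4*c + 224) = c*(c + 1)/(c^2 - 4*c - 32)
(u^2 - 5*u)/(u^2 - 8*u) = (u - 5)/(u - 8)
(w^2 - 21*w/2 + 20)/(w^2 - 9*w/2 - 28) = (2*w - 5)/(2*w + 7)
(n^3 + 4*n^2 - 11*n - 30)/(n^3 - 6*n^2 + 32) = (n^2 + 2*n - 15)/(n^2 - 8*n + 16)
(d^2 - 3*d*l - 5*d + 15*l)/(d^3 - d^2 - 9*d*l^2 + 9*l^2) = (d - 5)/(d^2 + 3*d*l - d - 3*l)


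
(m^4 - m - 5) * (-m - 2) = -m^5 - 2*m^4 + m^2 + 7*m + 10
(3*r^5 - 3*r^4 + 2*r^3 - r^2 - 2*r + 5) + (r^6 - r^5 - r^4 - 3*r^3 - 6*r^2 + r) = r^6 + 2*r^5 - 4*r^4 - r^3 - 7*r^2 - r + 5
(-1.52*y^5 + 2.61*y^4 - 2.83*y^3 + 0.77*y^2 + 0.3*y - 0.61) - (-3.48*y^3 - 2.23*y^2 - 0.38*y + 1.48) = -1.52*y^5 + 2.61*y^4 + 0.65*y^3 + 3.0*y^2 + 0.68*y - 2.09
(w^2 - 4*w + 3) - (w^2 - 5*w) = w + 3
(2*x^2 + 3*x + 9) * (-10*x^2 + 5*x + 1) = -20*x^4 - 20*x^3 - 73*x^2 + 48*x + 9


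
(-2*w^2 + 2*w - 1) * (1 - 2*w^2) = 4*w^4 - 4*w^3 + 2*w - 1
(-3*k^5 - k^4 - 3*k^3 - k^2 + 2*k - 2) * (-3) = 9*k^5 + 3*k^4 + 9*k^3 + 3*k^2 - 6*k + 6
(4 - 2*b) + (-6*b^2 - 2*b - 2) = -6*b^2 - 4*b + 2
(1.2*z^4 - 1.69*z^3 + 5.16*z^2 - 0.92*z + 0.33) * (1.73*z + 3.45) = 2.076*z^5 + 1.2163*z^4 + 3.0963*z^3 + 16.2104*z^2 - 2.6031*z + 1.1385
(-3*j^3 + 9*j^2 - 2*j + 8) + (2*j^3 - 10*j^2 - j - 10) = -j^3 - j^2 - 3*j - 2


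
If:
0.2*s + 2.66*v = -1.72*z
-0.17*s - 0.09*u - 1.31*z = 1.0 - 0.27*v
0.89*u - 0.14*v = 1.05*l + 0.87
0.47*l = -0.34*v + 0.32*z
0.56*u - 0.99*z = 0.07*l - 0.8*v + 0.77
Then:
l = -0.34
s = -5.18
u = 0.65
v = 0.42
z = -0.05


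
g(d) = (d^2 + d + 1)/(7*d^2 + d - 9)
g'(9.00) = 0.00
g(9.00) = 0.16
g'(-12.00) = 0.00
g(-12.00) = 0.13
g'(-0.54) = 0.10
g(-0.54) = -0.10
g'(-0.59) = 0.13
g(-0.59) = -0.11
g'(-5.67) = -0.00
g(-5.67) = 0.13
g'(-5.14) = -0.00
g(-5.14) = 0.13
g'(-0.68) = 0.22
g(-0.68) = -0.12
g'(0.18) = -0.22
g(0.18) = -0.14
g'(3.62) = -0.03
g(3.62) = 0.21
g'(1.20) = -10.97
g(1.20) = 1.60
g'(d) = (-14*d - 1)*(d^2 + d + 1)/(7*d^2 + d - 9)^2 + (2*d + 1)/(7*d^2 + d - 9) = 2*(-3*d^2 - 16*d - 5)/(49*d^4 + 14*d^3 - 125*d^2 - 18*d + 81)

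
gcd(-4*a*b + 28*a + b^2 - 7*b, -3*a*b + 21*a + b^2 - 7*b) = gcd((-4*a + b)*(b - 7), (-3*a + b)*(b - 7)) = b - 7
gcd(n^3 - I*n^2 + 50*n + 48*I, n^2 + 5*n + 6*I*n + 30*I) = n + 6*I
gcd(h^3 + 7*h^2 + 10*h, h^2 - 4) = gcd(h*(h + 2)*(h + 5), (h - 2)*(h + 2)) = h + 2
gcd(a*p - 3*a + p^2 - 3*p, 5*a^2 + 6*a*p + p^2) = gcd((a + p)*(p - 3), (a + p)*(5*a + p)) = a + p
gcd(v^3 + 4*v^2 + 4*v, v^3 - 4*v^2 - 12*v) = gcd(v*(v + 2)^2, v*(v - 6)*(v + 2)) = v^2 + 2*v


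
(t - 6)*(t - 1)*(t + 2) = t^3 - 5*t^2 - 8*t + 12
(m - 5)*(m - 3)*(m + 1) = m^3 - 7*m^2 + 7*m + 15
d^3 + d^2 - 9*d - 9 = (d - 3)*(d + 1)*(d + 3)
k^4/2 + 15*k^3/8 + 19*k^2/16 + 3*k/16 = k*(k/2 + 1/4)*(k + 1/4)*(k + 3)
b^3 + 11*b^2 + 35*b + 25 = (b + 1)*(b + 5)^2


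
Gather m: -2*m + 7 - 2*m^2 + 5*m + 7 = -2*m^2 + 3*m + 14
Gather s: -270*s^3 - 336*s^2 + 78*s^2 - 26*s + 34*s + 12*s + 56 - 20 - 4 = -270*s^3 - 258*s^2 + 20*s + 32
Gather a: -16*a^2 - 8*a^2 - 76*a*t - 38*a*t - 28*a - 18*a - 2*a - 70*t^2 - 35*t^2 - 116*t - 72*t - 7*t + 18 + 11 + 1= -24*a^2 + a*(-114*t - 48) - 105*t^2 - 195*t + 30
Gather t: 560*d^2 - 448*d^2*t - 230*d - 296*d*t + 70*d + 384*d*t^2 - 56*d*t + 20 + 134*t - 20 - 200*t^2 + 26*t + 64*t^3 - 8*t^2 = 560*d^2 - 160*d + 64*t^3 + t^2*(384*d - 208) + t*(-448*d^2 - 352*d + 160)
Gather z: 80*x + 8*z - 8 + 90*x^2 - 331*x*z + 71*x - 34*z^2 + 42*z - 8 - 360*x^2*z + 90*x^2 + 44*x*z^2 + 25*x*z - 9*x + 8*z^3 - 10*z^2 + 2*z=180*x^2 + 142*x + 8*z^3 + z^2*(44*x - 44) + z*(-360*x^2 - 306*x + 52) - 16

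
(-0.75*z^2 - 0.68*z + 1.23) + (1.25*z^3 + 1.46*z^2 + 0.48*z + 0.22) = 1.25*z^3 + 0.71*z^2 - 0.2*z + 1.45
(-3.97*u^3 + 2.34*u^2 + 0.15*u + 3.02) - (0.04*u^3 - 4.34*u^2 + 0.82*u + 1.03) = -4.01*u^3 + 6.68*u^2 - 0.67*u + 1.99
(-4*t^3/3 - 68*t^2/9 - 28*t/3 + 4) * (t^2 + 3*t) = -4*t^5/3 - 104*t^4/9 - 32*t^3 - 24*t^2 + 12*t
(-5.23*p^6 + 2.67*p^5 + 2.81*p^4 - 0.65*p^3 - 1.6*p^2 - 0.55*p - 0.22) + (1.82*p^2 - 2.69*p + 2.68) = -5.23*p^6 + 2.67*p^5 + 2.81*p^4 - 0.65*p^3 + 0.22*p^2 - 3.24*p + 2.46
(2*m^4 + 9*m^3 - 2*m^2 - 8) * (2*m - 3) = 4*m^5 + 12*m^4 - 31*m^3 + 6*m^2 - 16*m + 24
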